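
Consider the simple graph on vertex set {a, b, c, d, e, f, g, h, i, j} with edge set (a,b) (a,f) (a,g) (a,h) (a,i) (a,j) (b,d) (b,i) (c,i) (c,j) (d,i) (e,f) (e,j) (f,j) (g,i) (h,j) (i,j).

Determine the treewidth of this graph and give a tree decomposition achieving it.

Treewidth 2.
Bags: B1 = {a, i, j}  B2 = {a, h, j}  B3 = {a, b, i}  B4 = {c, i, j}  B5 = {a, g, i}  B6 = {a, f, j}  B7 = {e, f, j}  B8 = {b, d, i}
Tree: B1–B2, B1–B3, B1–B4, B3–B5, B1–B6, B6–B7, B3–B8

Every bag has size at most 3, so the width is 3 − 1 = 2 and tw(G) ≤ 2. For the lower bound, the 3 vertices {e, f, j} are pairwise adjacent, and any tree decomposition puts a clique entirely inside one bag — forcing width ≥ 2. Combining the bounds, tw(G) = 2.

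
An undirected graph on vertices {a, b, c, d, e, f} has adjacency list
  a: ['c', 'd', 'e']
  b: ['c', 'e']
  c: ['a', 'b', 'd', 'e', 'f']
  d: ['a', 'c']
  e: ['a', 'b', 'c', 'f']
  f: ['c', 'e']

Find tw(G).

A width-2 tree decomposition is:
Bags: B1 = {b, c, e}  B2 = {a, c, e}  B3 = {a, c, d}  B4 = {c, e, f}
Tree: B1–B2, B2–B3, B2–B4
Each bag holds 3 vertices, so the decomposition has width 2, which upper-bounds the treewidth. For the lower bound, the 3 vertices {a, c, d} are pairwise adjacent, and any tree decomposition puts a clique entirely inside one bag — forcing width ≥ 2. The upper and lower bounds meet at 2, so that is the treewidth.

2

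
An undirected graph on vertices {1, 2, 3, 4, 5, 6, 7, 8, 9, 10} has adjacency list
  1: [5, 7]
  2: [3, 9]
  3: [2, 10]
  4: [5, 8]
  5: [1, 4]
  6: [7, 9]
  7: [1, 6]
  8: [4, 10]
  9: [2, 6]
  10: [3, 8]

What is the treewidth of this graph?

A width-2 tree decomposition is:
Bags: B1 = {4, 8, 10}  B2 = {4, 5, 10}  B3 = {1, 5, 10}  B4 = {1, 7, 10}  B5 = {6, 7, 10}  B6 = {6, 9, 10}  B7 = {2, 9, 10}  B8 = {2, 3, 10}
Tree: B1–B2, B2–B3, B3–B4, B4–B5, B5–B6, B6–B7, B7–B8
The largest bag has 3 vertices, giving width 2; this decomposition certifies tw(G) ≤ 2. For the lower bound, G contains the cycle 10–8–4–5–1–7–6–9–2–3–10, so G is not a forest; only forests have treewidth ≤ 1, hence tw(G) ≥ 2. Therefore the treewidth is 2.

2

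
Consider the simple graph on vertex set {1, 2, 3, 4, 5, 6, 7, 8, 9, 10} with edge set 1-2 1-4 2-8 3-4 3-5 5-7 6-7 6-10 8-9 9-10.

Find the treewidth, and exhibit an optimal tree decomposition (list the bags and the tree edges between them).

Treewidth 2.
Bags: B1 = {1, 3, 4}  B2 = {1, 3, 5}  B3 = {1, 5, 7}  B4 = {1, 6, 7}  B5 = {1, 6, 10}  B6 = {1, 9, 10}  B7 = {1, 8, 9}  B8 = {1, 2, 8}
Tree: B1–B2, B2–B3, B3–B4, B4–B5, B5–B6, B6–B7, B7–B8

Every bag has size at most 3, so the width is 3 − 1 = 2 and tw(G) ≤ 2. For the lower bound, G contains the cycle 1–4–3–5–7–6–10–9–8–2–1, so G is not a forest; only forests have treewidth ≤ 1, hence tw(G) ≥ 2. The upper and lower bounds meet at 2, so that is the treewidth.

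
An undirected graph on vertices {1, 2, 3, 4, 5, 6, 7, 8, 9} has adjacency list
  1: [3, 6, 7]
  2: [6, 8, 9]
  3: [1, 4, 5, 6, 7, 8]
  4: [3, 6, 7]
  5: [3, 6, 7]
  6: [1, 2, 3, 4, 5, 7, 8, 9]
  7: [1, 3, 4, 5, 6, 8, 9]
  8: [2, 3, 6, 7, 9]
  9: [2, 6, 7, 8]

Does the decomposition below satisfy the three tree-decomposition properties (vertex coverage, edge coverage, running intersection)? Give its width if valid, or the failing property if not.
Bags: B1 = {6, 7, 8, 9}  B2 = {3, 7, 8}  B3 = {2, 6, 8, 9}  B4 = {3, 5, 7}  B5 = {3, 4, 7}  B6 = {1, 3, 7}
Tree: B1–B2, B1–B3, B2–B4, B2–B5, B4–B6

A tree decomposition must satisfy three properties: every vertex lies in some bag; for every edge, both endpoints lie together in some bag; and for every vertex, the bags containing it form a connected subtree. Here edge (6,3) lies in no bag, so the decomposition is invalid.

No — edge (6,3) lies in no bag.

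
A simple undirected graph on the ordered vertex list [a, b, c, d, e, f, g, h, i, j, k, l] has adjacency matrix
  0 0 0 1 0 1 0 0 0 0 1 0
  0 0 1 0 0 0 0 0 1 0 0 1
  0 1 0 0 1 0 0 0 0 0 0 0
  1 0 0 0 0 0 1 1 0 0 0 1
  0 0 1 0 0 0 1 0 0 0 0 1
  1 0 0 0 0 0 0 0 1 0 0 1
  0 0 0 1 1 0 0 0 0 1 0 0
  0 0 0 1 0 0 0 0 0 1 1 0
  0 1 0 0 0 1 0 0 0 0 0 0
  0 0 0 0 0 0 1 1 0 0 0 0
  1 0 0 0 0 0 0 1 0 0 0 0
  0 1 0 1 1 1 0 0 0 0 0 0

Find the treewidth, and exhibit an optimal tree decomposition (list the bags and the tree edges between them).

Treewidth 3.
One such decomposition:
Bags: B1 = {b, c, f, i}  B2 = {b, c, f, l}  B3 = {c, e, f, l}  B4 = {a, e, f, l}  B5 = {a, d, e, l}  B6 = {a, d, e, g}  B7 = {a, d, g, k}  B8 = {d, g, h, k}  B9 = {g, h, j, k}
Tree: B1–B2, B2–B3, B3–B4, B4–B5, B5–B6, B6–B7, B7–B8, B8–B9

The largest bag has 4 vertices, giving width 3; this decomposition certifies tw(G) ≤ 3. For the lower bound: the 4 vertex sets {b,c,i}, {f}, {l}, {a,d,e,g} are disjoint, each induces a connected subgraph, and every pair is joined by at least one edge of G. Contracting each set to a single vertex therefore yields K_{4} as a minor, and since treewidth is minor-monotone, tw(G) ≥ tw(K_{4}) = 3. Therefore the treewidth is 3.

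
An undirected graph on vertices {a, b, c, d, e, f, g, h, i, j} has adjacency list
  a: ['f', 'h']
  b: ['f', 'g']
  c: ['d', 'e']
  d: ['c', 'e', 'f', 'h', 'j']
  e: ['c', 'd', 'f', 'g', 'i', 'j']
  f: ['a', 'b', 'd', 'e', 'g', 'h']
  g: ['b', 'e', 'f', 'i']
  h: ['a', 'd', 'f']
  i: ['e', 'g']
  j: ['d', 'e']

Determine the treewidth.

A width-2 tree decomposition is:
Bags: B1 = {c, d, e}  B2 = {d, e, f}  B3 = {e, f, g}  B4 = {b, f, g}  B5 = {d, e, j}  B6 = {e, g, i}  B7 = {d, f, h}  B8 = {a, f, h}
Tree: B1–B2, B2–B3, B3–B4, B1–B5, B3–B6, B2–B7, B7–B8
Each bag holds 3 vertices, so the decomposition has width 2, which upper-bounds the treewidth. Conversely, {d, e, j} is a clique of size 3, and the vertices of any clique must share a bag in every tree decomposition; so some bag has ≥ 3 vertices and tw(G) ≥ 2. The upper and lower bounds meet at 2, so that is the treewidth.

2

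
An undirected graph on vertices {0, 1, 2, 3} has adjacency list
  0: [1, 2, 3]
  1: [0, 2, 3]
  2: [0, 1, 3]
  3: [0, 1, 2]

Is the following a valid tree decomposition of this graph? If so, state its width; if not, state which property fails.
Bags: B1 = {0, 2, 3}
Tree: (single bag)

A tree decomposition must satisfy three properties: every vertex lies in some bag; for every edge, both endpoints lie together in some bag; and for every vertex, the bags containing it form a connected subtree. Here vertex 1 appears in no bag, so the decomposition is invalid.

No — vertex 1 appears in no bag.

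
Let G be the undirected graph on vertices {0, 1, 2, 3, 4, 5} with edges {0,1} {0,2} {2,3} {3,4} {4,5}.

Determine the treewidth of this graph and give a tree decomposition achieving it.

Every bag has size at most 2, so the width is 2 − 1 = 1 and tw(G) ≤ 1. G has an edge, so its treewidth is at least 1. Combining the bounds, tw(G) = 1.

Treewidth 1.
Bags: B1 = {4, 5}  B2 = {3, 4}  B3 = {2, 3}  B4 = {0, 2}  B5 = {0, 1}
Tree: B1–B2, B2–B3, B3–B4, B4–B5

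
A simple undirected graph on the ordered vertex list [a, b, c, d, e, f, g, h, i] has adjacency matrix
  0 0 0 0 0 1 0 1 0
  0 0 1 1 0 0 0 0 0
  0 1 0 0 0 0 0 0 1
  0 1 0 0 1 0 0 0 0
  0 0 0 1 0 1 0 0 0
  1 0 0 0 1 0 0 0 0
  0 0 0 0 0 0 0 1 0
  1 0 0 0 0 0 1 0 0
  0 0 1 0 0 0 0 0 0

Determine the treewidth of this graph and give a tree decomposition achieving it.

Every bag has size at most 2, so the width is 2 − 1 = 1 and tw(G) ≤ 1. Any graph with an edge has treewidth ≥ 1, and G has the edge g–h. Combining the bounds, tw(G) = 1.

Treewidth 1.
One optimal decomposition is:
Bags: B1 = {g, h}  B2 = {a, h}  B3 = {a, f}  B4 = {e, f}  B5 = {d, e}  B6 = {b, d}  B7 = {b, c}  B8 = {c, i}
Tree: B1–B2, B2–B3, B3–B4, B4–B5, B5–B6, B6–B7, B7–B8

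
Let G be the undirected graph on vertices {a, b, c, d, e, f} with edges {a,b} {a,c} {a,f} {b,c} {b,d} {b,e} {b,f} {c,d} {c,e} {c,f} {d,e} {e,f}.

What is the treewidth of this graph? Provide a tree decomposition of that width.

Each bag holds 4 vertices, so the decomposition has width 3, which upper-bounds the treewidth. For the lower bound, the 4 vertices {b, c, d, e} are pairwise adjacent, and any tree decomposition puts a clique entirely inside one bag — forcing width ≥ 3. Therefore the treewidth is 3.

Treewidth 3.
Bags: B1 = {b, c, e, f}  B2 = {b, c, d, e}  B3 = {a, b, c, f}
Tree: B1–B2, B1–B3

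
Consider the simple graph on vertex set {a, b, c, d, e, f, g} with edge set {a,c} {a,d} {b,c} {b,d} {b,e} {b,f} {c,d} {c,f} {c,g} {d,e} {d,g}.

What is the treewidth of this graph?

A width-2 tree decomposition is:
Bags: B1 = {b, c, d}  B2 = {c, d, g}  B3 = {b, d, e}  B4 = {a, c, d}  B5 = {b, c, f}
Tree: B1–B2, B1–B3, B2–B4, B1–B5
Every bag has size at most 3, so the width is 3 − 1 = 2 and tw(G) ≤ 2. On the other hand G contains the 3-clique {b, d, e}. A clique must lie in a single bag of any decomposition, so no decomposition can have width below 2. Combining the bounds, tw(G) = 2.

2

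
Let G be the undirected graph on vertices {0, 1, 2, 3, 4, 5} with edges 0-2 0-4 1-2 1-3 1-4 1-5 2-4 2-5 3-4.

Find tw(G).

2

A width-2 tree decomposition is:
Bags: B1 = {0, 2, 4}  B2 = {1, 2, 4}  B3 = {1, 2, 5}  B4 = {1, 3, 4}
Tree: B1–B2, B2–B3, B2–B4
Each bag holds 3 vertices, so the decomposition has width 2, which upper-bounds the treewidth. On the other hand G contains the 3-clique {0, 2, 4}. A clique must lie in a single bag of any decomposition, so no decomposition can have width below 2. Combining the bounds, tw(G) = 2.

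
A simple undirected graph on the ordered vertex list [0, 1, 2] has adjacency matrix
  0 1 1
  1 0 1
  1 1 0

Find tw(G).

A width-2 tree decomposition is:
Bags: B1 = {0, 1, 2}
Tree: (single bag)
With just one bag of size 3, the width is 3 − 1 = 2, so tw(G) ≤ 2. For the lower bound, the 3 vertices {0, 1, 2} are pairwise adjacent, and any tree decomposition puts a clique entirely inside one bag — forcing width ≥ 2. The upper and lower bounds meet at 2, so that is the treewidth.

2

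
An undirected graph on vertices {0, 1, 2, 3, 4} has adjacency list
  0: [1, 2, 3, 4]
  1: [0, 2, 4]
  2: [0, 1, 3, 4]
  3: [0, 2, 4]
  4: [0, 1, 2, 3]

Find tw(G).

A width-3 tree decomposition is:
Bags: B1 = {0, 2, 3, 4}  B2 = {0, 1, 2, 4}
Tree: B1–B2
Each bag holds 4 vertices, so the decomposition has width 3, which upper-bounds the treewidth. Conversely, {0, 1, 2, 4} is a clique of size 4, and the vertices of any clique must share a bag in every tree decomposition; so some bag has ≥ 4 vertices and tw(G) ≥ 3. Therefore the treewidth is 3.

3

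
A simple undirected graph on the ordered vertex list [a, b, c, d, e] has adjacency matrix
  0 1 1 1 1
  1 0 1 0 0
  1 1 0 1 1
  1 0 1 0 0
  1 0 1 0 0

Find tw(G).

2

A width-2 tree decomposition is:
Bags: B1 = {a, b, c}  B2 = {a, c, e}  B3 = {a, c, d}
Tree: B1–B2, B1–B3
The largest bag has 3 vertices, giving width 2; this decomposition certifies tw(G) ≤ 2. Conversely, {a, c, d} is a clique of size 3, and the vertices of any clique must share a bag in every tree decomposition; so some bag has ≥ 3 vertices and tw(G) ≥ 2. The upper and lower bounds meet at 2, so that is the treewidth.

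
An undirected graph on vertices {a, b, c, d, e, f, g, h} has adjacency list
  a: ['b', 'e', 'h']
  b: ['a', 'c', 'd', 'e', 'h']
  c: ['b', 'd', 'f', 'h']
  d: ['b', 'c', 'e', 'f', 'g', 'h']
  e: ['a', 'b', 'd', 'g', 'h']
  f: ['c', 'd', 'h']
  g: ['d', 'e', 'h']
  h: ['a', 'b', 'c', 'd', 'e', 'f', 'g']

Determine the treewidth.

A width-3 tree decomposition is:
Bags: B1 = {b, d, e, h}  B2 = {d, e, g, h}  B3 = {a, b, e, h}  B4 = {b, c, d, h}  B5 = {c, d, f, h}
Tree: B1–B2, B1–B3, B1–B4, B4–B5
Each bag holds 4 vertices, so the decomposition has width 3, which upper-bounds the treewidth. For the lower bound, the 4 vertices {d, e, g, h} are pairwise adjacent, and any tree decomposition puts a clique entirely inside one bag — forcing width ≥ 3. Therefore the treewidth is 3.

3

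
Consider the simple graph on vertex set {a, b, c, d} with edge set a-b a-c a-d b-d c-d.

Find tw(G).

A width-2 tree decomposition is:
Bags: B1 = {a, b, d}  B2 = {a, c, d}
Tree: B1–B2
Every bag has size at most 3, so the width is 3 − 1 = 2 and tw(G) ≤ 2. Conversely, {a, c, d} is a clique of size 3, and the vertices of any clique must share a bag in every tree decomposition; so some bag has ≥ 3 vertices and tw(G) ≥ 2. Hence tw(G) = 2 exactly.

2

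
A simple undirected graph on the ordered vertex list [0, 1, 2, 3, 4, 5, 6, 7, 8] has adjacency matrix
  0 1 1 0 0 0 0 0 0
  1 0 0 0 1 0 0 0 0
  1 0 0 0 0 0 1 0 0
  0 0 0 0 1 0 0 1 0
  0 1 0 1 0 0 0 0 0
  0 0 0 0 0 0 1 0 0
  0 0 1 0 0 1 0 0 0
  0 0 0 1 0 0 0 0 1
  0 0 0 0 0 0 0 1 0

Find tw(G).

A width-1 tree decomposition is:
Bags: B1 = {5, 6}  B2 = {2, 6}  B3 = {0, 2}  B4 = {0, 1}  B5 = {1, 4}  B6 = {3, 4}  B7 = {3, 7}  B8 = {7, 8}
Tree: B1–B2, B2–B3, B3–B4, B4–B5, B5–B6, B6–B7, B7–B8
Every bag has size at most 2, so the width is 2 − 1 = 1 and tw(G) ≤ 1. Any graph with an edge has treewidth ≥ 1, and G has the edge 5–6. The upper and lower bounds meet at 1, so that is the treewidth.

1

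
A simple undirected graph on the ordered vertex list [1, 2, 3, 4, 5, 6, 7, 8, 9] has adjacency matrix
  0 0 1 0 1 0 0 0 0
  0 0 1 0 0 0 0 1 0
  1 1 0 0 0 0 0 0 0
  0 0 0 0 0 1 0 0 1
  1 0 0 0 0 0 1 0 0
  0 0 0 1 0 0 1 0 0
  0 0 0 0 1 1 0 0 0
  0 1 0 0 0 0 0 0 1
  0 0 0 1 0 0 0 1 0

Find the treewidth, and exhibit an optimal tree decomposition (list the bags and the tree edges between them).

Treewidth 2.
Bags: B1 = {1, 5, 7}  B2 = {1, 6, 7}  B3 = {1, 4, 6}  B4 = {1, 4, 9}  B5 = {1, 8, 9}  B6 = {1, 2, 8}  B7 = {1, 2, 3}
Tree: B1–B2, B2–B3, B3–B4, B4–B5, B5–B6, B6–B7

Each bag holds 3 vertices, so the decomposition has width 2, which upper-bounds the treewidth. The edges 1–5–7–6–4–9–8–2–3–1 form a cycle, so G is not a tree and its treewidth is at least 2. Combining the bounds, tw(G) = 2.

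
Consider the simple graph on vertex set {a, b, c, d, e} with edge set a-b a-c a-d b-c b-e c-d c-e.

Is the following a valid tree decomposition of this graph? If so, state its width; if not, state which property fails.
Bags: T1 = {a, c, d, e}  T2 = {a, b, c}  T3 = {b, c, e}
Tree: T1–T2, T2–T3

A tree decomposition must satisfy three properties: every vertex lies in some bag; for every edge, both endpoints lie together in some bag; and for every vertex, the bags containing it form a connected subtree. Here bags containing vertex e are not connected in the tree, so the decomposition is invalid.

No — bags containing vertex e are not connected in the tree.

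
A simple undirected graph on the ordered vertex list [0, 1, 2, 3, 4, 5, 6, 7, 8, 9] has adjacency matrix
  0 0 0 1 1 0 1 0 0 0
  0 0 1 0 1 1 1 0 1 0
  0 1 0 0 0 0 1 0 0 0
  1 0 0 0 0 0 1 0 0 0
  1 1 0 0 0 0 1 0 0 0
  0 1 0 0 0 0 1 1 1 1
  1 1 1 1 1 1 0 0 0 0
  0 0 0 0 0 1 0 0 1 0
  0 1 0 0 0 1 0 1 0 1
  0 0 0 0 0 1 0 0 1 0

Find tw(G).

2

A width-2 tree decomposition is:
Bags: B1 = {1, 5, 6}  B2 = {1, 2, 6}  B3 = {1, 4, 6}  B4 = {1, 5, 8}  B5 = {0, 4, 6}  B6 = {5, 7, 8}  B7 = {5, 8, 9}  B8 = {0, 3, 6}
Tree: B1–B2, B1–B3, B1–B4, B3–B5, B4–B6, B6–B7, B5–B8
Each bag holds 3 vertices, so the decomposition has width 2, which upper-bounds the treewidth. On the other hand G contains the 3-clique {1, 5, 8}. A clique must lie in a single bag of any decomposition, so no decomposition can have width below 2. Hence tw(G) = 2 exactly.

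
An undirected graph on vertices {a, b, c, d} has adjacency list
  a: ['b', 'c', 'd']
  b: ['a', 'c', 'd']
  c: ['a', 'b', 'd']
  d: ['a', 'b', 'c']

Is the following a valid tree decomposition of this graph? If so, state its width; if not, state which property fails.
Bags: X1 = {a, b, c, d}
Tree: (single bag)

Yes; width 3.

Checking the three conditions: (i) the bags cover all of {a, b, c, d}; (ii) for each edge, some bag contains both endpoints; (iii) the bags containing any fixed vertex form a subtree. All hold, so the decomposition is valid with width 4 − 1 = 3.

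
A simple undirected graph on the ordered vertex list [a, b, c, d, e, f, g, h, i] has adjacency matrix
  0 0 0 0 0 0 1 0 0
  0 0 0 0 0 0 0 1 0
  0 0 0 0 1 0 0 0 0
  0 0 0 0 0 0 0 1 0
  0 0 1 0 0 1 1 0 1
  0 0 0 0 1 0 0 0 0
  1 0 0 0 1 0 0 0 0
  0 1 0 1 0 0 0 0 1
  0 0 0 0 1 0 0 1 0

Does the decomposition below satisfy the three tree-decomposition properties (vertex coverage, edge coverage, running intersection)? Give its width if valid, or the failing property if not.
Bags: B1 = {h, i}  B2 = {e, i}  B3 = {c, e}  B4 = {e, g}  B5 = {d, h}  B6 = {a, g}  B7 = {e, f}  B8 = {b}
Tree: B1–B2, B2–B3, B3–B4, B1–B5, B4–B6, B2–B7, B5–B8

No — edge (h,b) lies in no bag.

A tree decomposition must satisfy three properties: every vertex lies in some bag; for every edge, both endpoints lie together in some bag; and for every vertex, the bags containing it form a connected subtree. Here edge (h,b) lies in no bag, so the decomposition is invalid.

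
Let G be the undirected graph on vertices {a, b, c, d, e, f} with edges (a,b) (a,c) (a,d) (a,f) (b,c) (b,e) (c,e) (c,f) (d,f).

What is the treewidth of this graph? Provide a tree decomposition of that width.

Treewidth 2.
One such decomposition:
Bags: B1 = {a, d, f}  B2 = {a, c, f}  B3 = {a, b, c}  B4 = {b, c, e}
Tree: B1–B2, B2–B3, B3–B4

Each bag holds 3 vertices, so the decomposition has width 2, which upper-bounds the treewidth. On the other hand G contains the 3-clique {a, d, f}. A clique must lie in a single bag of any decomposition, so no decomposition can have width below 2. Therefore the treewidth is 2.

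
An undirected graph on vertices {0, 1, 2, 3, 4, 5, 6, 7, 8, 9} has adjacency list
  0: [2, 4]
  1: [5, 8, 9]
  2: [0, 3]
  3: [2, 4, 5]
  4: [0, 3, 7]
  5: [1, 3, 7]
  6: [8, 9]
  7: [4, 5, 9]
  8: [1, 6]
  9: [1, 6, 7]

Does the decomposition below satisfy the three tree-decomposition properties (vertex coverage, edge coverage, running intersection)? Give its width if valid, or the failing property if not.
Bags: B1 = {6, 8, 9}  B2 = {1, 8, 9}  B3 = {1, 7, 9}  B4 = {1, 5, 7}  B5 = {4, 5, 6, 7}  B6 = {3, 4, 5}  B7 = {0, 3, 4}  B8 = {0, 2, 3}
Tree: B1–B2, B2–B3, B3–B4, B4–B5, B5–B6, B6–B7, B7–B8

A tree decomposition must satisfy three properties: every vertex lies in some bag; for every edge, both endpoints lie together in some bag; and for every vertex, the bags containing it form a connected subtree. Here bags containing vertex 6 are not connected in the tree, so the decomposition is invalid.

No — bags containing vertex 6 are not connected in the tree.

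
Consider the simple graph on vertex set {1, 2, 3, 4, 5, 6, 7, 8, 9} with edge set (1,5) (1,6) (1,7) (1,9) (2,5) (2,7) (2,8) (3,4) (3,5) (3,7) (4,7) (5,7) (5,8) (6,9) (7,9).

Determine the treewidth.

A width-2 tree decomposition is:
Bags: B1 = {3, 5, 7}  B2 = {1, 5, 7}  B3 = {2, 5, 7}  B4 = {1, 7, 9}  B5 = {2, 5, 8}  B6 = {3, 4, 7}  B7 = {1, 6, 9}
Tree: B1–B2, B1–B3, B2–B4, B3–B5, B1–B6, B4–B7
The largest bag has 3 vertices, giving width 2; this decomposition certifies tw(G) ≤ 2. Conversely, {2, 5, 8} is a clique of size 3, and the vertices of any clique must share a bag in every tree decomposition; so some bag has ≥ 3 vertices and tw(G) ≥ 2. The upper and lower bounds meet at 2, so that is the treewidth.

2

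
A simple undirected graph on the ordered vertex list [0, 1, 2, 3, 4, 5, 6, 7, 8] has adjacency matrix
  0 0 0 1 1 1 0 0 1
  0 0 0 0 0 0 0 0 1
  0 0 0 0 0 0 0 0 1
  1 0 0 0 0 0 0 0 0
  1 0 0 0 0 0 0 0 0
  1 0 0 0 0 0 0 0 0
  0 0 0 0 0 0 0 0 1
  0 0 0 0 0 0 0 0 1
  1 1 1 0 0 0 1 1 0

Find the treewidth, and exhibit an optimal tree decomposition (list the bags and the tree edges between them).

Each bag holds 2 vertices, so the decomposition has width 1, which upper-bounds the treewidth. G has an edge, so its treewidth is at least 1. Combining the bounds, tw(G) = 1.

Treewidth 1.
One such decomposition:
Bags: B1 = {0, 4}  B2 = {0, 8}  B3 = {0, 5}  B4 = {0, 3}  B5 = {1, 8}  B6 = {6, 8}  B7 = {2, 8}  B8 = {7, 8}
Tree: B1–B2, B1–B3, B1–B4, B2–B5, B5–B6, B5–B7, B5–B8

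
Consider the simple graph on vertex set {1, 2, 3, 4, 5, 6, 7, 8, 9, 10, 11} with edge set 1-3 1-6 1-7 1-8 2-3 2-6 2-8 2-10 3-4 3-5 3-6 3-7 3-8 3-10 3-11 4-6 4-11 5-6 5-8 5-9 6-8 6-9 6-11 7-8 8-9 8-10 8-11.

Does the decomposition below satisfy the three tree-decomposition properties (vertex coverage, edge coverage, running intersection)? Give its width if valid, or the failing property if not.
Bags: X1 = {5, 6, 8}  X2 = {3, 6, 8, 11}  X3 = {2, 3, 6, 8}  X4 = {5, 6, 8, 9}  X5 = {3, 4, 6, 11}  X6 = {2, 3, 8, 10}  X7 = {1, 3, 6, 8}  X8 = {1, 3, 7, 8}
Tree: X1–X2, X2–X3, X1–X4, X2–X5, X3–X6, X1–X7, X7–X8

No — edge (3,5) lies in no bag.

A tree decomposition must satisfy three properties: every vertex lies in some bag; for every edge, both endpoints lie together in some bag; and for every vertex, the bags containing it form a connected subtree. Here edge (3,5) lies in no bag, so the decomposition is invalid.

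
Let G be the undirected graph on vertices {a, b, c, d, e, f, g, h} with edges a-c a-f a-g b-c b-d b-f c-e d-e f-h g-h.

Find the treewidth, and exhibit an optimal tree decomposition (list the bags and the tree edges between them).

Treewidth 2.
Bags: B1 = {c, d, e}  B2 = {b, c, d}  B3 = {a, b, c}  B4 = {a, b, f}  B5 = {a, f, g}  B6 = {f, g, h}
Tree: B1–B2, B2–B3, B3–B4, B4–B5, B5–B6

Each bag holds 3 vertices, so the decomposition has width 2, which upper-bounds the treewidth. For the lower bound, G contains the cycle e–d–b–c–e, so G is not a forest; only forests have treewidth ≤ 1, hence tw(G) ≥ 2. Combining the bounds, tw(G) = 2.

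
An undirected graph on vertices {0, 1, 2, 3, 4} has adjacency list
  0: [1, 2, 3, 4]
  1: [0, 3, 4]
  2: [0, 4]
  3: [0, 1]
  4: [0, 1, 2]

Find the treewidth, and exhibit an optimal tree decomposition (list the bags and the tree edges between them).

Treewidth 2.
One such decomposition:
Bags: B1 = {0, 1, 4}  B2 = {0, 1, 3}  B3 = {0, 2, 4}
Tree: B1–B2, B1–B3

Each bag holds 3 vertices, so the decomposition has width 2, which upper-bounds the treewidth. For the lower bound, the 3 vertices {0, 1, 3} are pairwise adjacent, and any tree decomposition puts a clique entirely inside one bag — forcing width ≥ 2. Combining the bounds, tw(G) = 2.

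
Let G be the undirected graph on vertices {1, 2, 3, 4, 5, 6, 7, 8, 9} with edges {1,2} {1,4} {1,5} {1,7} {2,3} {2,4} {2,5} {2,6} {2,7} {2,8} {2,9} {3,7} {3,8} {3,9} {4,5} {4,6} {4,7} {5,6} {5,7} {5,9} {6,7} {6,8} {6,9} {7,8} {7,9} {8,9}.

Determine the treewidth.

A width-4 tree decomposition is:
Bags: B1 = {2, 5, 6, 7, 9}  B2 = {2, 4, 5, 6, 7}  B3 = {1, 2, 4, 5, 7}  B4 = {2, 6, 7, 8, 9}  B5 = {2, 3, 7, 8, 9}
Tree: B1–B2, B2–B3, B1–B4, B4–B5
The largest bag has 5 vertices, giving width 4; this decomposition certifies tw(G) ≤ 4. On the other hand G contains the 5-clique {2, 3, 7, 8, 9}. A clique must lie in a single bag of any decomposition, so no decomposition can have width below 4. The upper and lower bounds meet at 4, so that is the treewidth.

4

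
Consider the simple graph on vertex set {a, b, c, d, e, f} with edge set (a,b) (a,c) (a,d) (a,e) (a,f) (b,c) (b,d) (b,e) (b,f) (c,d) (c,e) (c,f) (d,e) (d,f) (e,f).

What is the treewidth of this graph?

A width-5 tree decomposition is:
Bags: B1 = {a, b, c, d, e, f}
Tree: (single bag)
With just one bag of size 6, the width is 6 − 1 = 5, so tw(G) ≤ 5. Conversely, {a, b, c, d, e, f} is a clique of size 6, and the vertices of any clique must share a bag in every tree decomposition; so some bag has ≥ 6 vertices and tw(G) ≥ 5. The upper and lower bounds meet at 5, so that is the treewidth.

5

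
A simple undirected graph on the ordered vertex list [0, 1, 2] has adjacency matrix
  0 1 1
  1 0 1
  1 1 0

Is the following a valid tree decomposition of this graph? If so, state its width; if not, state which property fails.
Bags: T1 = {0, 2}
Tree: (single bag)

No — vertex 1 appears in no bag.

A tree decomposition must satisfy three properties: every vertex lies in some bag; for every edge, both endpoints lie together in some bag; and for every vertex, the bags containing it form a connected subtree. Here vertex 1 appears in no bag, so the decomposition is invalid.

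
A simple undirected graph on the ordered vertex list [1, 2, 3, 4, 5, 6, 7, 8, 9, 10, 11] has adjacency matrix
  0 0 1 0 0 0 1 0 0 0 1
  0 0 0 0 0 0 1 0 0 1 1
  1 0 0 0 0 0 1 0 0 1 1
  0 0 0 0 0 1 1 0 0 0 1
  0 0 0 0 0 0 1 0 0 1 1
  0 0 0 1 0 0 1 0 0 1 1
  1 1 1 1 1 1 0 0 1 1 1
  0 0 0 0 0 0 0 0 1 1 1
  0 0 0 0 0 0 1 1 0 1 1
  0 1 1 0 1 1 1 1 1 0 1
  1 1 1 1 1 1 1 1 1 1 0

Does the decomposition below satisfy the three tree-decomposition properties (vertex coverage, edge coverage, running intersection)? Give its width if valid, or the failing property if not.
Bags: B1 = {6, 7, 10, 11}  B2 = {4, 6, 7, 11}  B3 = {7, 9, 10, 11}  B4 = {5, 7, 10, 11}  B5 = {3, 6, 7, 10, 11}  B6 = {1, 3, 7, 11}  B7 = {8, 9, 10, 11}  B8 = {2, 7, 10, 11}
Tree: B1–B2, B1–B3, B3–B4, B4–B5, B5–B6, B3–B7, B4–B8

No — bags containing vertex 6 are not connected in the tree.

A tree decomposition must satisfy three properties: every vertex lies in some bag; for every edge, both endpoints lie together in some bag; and for every vertex, the bags containing it form a connected subtree. Here bags containing vertex 6 are not connected in the tree, so the decomposition is invalid.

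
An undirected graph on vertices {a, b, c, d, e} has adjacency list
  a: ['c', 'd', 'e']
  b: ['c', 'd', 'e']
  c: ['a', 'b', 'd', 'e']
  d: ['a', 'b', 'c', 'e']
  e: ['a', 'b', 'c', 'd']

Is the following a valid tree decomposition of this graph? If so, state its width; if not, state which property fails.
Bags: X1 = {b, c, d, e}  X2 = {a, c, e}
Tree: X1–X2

A tree decomposition must satisfy three properties: every vertex lies in some bag; for every edge, both endpoints lie together in some bag; and for every vertex, the bags containing it form a connected subtree. Here edge (d,a) lies in no bag, so the decomposition is invalid.

No — edge (d,a) lies in no bag.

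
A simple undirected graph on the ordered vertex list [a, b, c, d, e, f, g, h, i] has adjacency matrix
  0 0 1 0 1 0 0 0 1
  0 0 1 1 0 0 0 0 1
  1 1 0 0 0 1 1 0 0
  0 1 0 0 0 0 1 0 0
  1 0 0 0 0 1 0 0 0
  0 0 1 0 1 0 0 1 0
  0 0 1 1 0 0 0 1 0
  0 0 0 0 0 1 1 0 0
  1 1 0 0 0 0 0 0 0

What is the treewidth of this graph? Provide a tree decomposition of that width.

The largest bag has 4 vertices, giving width 3; this decomposition certifies tw(G) ≤ 3. For the lower bound: the 4 vertex sets {b,d,i}, {a}, {c}, {e,f,g,h} are disjoint, each induces a connected subgraph, and every pair is joined by at least one edge of G. Contracting each set to a single vertex therefore yields K_{4} as a minor, and since treewidth is minor-monotone, tw(G) ≥ tw(K_{4}) = 3. The upper and lower bounds meet at 3, so that is the treewidth.

Treewidth 3.
One optimal decomposition is:
Bags: B1 = {a, b, d, i}  B2 = {a, b, c, d}  B3 = {a, c, d, g}  B4 = {a, c, e, g}  B5 = {c, e, f, g}  B6 = {e, f, g, h}
Tree: B1–B2, B2–B3, B3–B4, B4–B5, B5–B6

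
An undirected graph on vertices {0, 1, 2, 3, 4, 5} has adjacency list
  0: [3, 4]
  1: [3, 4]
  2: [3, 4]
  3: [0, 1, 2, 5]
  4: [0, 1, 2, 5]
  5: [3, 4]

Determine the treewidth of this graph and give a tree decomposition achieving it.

Treewidth 2.
One such decomposition:
Bags: B1 = {3, 4, 5}  B2 = {2, 3, 4}  B3 = {1, 3, 4}  B4 = {0, 3, 4}
Tree: B1–B2, B2–B3, B3–B4

Each bag holds 3 vertices, so the decomposition has width 2, which upper-bounds the treewidth. Since 5–3–2–4–5 is a cycle in G, G is not acyclic. Forests are exactly the graphs of treewidth ≤ 1, so tw(G) ≥ 2. Hence tw(G) = 2 exactly.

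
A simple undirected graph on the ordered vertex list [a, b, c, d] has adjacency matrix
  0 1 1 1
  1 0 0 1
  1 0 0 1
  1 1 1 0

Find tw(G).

A width-2 tree decomposition is:
Bags: B1 = {a, b, d}  B2 = {a, c, d}
Tree: B1–B2
Each bag holds 3 vertices, so the decomposition has width 2, which upper-bounds the treewidth. On the other hand G contains the 3-clique {a, c, d}. A clique must lie in a single bag of any decomposition, so no decomposition can have width below 2. Combining the bounds, tw(G) = 2.

2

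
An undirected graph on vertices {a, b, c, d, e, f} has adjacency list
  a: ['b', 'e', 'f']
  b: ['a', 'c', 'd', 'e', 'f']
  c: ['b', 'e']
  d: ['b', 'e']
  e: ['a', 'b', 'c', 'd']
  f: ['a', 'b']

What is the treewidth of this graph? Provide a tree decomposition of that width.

Every bag has size at most 3, so the width is 3 − 1 = 2 and tw(G) ≤ 2. On the other hand G contains the 3-clique {b, d, e}. A clique must lie in a single bag of any decomposition, so no decomposition can have width below 2. The upper and lower bounds meet at 2, so that is the treewidth.

Treewidth 2.
One such decomposition:
Bags: B1 = {a, b, e}  B2 = {a, b, f}  B3 = {b, d, e}  B4 = {b, c, e}
Tree: B1–B2, B1–B3, B1–B4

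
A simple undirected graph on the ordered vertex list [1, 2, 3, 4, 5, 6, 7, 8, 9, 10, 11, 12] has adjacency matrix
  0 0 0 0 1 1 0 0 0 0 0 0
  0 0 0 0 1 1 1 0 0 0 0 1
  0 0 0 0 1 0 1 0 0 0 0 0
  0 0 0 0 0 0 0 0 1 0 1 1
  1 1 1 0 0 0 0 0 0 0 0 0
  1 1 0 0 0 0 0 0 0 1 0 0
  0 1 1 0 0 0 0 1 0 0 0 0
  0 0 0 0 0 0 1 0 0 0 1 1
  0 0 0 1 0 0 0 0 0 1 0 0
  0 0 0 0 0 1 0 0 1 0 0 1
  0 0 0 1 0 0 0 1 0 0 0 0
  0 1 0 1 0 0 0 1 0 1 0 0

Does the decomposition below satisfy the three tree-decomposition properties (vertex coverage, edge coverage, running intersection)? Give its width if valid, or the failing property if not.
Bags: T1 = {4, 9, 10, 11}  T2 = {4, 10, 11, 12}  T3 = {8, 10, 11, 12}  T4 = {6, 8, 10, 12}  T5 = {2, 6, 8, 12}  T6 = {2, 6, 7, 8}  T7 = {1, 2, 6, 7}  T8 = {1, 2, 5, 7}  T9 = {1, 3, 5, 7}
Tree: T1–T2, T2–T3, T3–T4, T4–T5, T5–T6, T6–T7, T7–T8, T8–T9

Yes; width 3.

Checking the three conditions: (i) the bags cover all of {1, 2, 3, 4, 5, 6, 7, 8, 9, 10, 11, 12}; (ii) for each edge, some bag contains both endpoints; (iii) the bags containing any fixed vertex form a subtree. All hold, so the decomposition is valid with width 4 − 1 = 3.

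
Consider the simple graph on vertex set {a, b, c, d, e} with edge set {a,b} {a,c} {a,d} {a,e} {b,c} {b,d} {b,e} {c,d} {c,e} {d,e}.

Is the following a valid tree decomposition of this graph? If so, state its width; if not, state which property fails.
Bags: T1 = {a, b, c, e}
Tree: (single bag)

No — vertex d appears in no bag.

A tree decomposition must satisfy three properties: every vertex lies in some bag; for every edge, both endpoints lie together in some bag; and for every vertex, the bags containing it form a connected subtree. Here vertex d appears in no bag, so the decomposition is invalid.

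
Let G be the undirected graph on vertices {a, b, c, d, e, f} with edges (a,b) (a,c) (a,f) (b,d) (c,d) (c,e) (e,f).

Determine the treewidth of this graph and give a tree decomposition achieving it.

Treewidth 2.
Bags: B1 = {a, e, f}  B2 = {a, c, e}  B3 = {a, b, c}  B4 = {b, c, d}
Tree: B1–B2, B2–B3, B3–B4

Each bag holds 3 vertices, so the decomposition has width 2, which upper-bounds the treewidth. The edges f–e–c–a–f form a cycle, so G is not a tree and its treewidth is at least 2. Therefore the treewidth is 2.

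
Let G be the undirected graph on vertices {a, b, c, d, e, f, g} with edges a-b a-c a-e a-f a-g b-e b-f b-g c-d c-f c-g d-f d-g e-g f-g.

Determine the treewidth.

A width-3 tree decomposition is:
Bags: B1 = {a, b, f, g}  B2 = {a, c, f, g}  B3 = {a, b, e, g}  B4 = {c, d, f, g}
Tree: B1–B2, B1–B3, B2–B4
The largest bag has 4 vertices, giving width 3; this decomposition certifies tw(G) ≤ 3. For the lower bound, the 4 vertices {a, b, e, g} are pairwise adjacent, and any tree decomposition puts a clique entirely inside one bag — forcing width ≥ 3. Hence tw(G) = 3 exactly.

3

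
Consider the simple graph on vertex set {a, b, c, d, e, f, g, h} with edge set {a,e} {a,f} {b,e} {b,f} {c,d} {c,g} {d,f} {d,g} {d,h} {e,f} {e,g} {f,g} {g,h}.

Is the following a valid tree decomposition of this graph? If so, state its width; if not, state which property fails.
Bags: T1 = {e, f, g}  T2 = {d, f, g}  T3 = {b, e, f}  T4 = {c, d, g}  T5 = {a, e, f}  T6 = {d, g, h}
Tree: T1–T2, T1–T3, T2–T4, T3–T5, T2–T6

Yes; width 2.

Every vertex of G appears in some bag (union = {a, b, c, d, e, f, g, h}); every edge is covered by a bag; and for each vertex v the set of bags containing v is connected in the bag tree. The decomposition is therefore valid. The largest bag has 3 vertices, so the width is 2.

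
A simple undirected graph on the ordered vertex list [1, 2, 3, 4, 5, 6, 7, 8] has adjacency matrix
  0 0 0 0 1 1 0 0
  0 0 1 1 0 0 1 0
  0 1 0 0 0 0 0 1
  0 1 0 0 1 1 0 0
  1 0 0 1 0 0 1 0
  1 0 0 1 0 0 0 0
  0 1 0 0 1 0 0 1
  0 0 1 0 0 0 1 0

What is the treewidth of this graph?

A width-2 tree decomposition is:
Bags: B1 = {3, 7, 8}  B2 = {2, 3, 7}  B3 = {2, 5, 7}  B4 = {2, 4, 5}  B5 = {1, 4, 5}  B6 = {1, 4, 6}
Tree: B1–B2, B2–B3, B3–B4, B4–B5, B5–B6
Each bag holds 3 vertices, so the decomposition has width 2, which upper-bounds the treewidth. Since 8–3–2–7–8 is a cycle in G, G is not acyclic. Forests are exactly the graphs of treewidth ≤ 1, so tw(G) ≥ 2. Combining the bounds, tw(G) = 2.

2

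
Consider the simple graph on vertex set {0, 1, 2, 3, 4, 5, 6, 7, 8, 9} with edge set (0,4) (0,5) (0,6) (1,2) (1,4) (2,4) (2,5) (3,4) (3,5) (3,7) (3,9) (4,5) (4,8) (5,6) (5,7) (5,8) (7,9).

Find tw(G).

A width-2 tree decomposition is:
Bags: B1 = {3, 4, 5}  B2 = {3, 5, 7}  B3 = {2, 4, 5}  B4 = {3, 7, 9}  B5 = {1, 2, 4}  B6 = {0, 4, 5}  B7 = {4, 5, 8}  B8 = {0, 5, 6}
Tree: B1–B2, B1–B3, B2–B4, B3–B5, B1–B6, B6–B7, B6–B8
Each bag holds 3 vertices, so the decomposition has width 2, which upper-bounds the treewidth. For the lower bound, the 3 vertices {1, 2, 4} are pairwise adjacent, and any tree decomposition puts a clique entirely inside one bag — forcing width ≥ 2. Combining the bounds, tw(G) = 2.

2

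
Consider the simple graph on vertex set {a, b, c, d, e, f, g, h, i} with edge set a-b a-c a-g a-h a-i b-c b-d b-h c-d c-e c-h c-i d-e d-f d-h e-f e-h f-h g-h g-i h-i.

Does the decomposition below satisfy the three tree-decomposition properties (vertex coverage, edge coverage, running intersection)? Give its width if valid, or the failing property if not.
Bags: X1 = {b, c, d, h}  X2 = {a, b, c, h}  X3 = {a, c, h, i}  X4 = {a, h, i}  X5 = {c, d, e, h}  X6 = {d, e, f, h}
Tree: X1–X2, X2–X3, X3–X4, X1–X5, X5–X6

A tree decomposition must satisfy three properties: every vertex lies in some bag; for every edge, both endpoints lie together in some bag; and for every vertex, the bags containing it form a connected subtree. Here vertex g appears in no bag, so the decomposition is invalid.

No — vertex g appears in no bag.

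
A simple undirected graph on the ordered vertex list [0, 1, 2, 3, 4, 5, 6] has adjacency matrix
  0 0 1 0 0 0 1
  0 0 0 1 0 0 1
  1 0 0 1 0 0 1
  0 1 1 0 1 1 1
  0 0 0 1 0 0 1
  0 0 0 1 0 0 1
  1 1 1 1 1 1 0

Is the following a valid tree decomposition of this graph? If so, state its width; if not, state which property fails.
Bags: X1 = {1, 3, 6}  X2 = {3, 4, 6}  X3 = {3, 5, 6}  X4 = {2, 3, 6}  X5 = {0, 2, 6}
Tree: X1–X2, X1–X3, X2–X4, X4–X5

Vertex coverage: the bags together contain {0, 1, 2, 3, 4, 5, 6}, the full vertex set. Edge coverage: each edge of G has both endpoints in at least one bag. Running intersection: for every vertex, the bags containing it form a connected subtree. All three properties hold, so this is a valid tree decomposition of width max|bag| − 1 = 2, and hence tw(G) ≤ 2.

Yes; width 2.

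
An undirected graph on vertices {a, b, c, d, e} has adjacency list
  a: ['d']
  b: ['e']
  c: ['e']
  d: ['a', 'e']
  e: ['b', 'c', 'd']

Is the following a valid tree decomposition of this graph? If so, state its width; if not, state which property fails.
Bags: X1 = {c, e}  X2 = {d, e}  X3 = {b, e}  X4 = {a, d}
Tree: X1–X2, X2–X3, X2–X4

Yes; width 1.

Checking the three conditions: (i) the bags cover all of {a, b, c, d, e}; (ii) for each edge, some bag contains both endpoints; (iii) the bags containing any fixed vertex form a subtree. All hold, so the decomposition is valid with width 2 − 1 = 1.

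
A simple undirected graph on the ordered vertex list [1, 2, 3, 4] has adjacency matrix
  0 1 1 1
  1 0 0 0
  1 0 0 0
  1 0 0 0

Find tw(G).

A width-1 tree decomposition is:
Bags: B1 = {1, 4}  B2 = {1, 2}  B3 = {1, 3}
Tree: B1–B2, B1–B3
Every bag has size at most 2, so the width is 2 − 1 = 1 and tw(G) ≤ 1. Any graph with an edge has treewidth ≥ 1, and G has the edge 1–4. Combining the bounds, tw(G) = 1.

1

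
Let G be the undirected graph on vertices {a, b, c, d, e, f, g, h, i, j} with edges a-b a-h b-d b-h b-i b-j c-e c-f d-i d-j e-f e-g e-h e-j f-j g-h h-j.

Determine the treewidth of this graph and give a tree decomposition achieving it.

Treewidth 2.
Bags: B1 = {a, b, h}  B2 = {b, h, j}  B3 = {e, h, j}  B4 = {e, f, j}  B5 = {c, e, f}  B6 = {b, d, j}  B7 = {e, g, h}  B8 = {b, d, i}
Tree: B1–B2, B2–B3, B3–B4, B4–B5, B2–B6, B3–B7, B6–B8

Every bag has size at most 3, so the width is 3 − 1 = 2 and tw(G) ≤ 2. For the lower bound, the 3 vertices {b, d, j} are pairwise adjacent, and any tree decomposition puts a clique entirely inside one bag — forcing width ≥ 2. Therefore the treewidth is 2.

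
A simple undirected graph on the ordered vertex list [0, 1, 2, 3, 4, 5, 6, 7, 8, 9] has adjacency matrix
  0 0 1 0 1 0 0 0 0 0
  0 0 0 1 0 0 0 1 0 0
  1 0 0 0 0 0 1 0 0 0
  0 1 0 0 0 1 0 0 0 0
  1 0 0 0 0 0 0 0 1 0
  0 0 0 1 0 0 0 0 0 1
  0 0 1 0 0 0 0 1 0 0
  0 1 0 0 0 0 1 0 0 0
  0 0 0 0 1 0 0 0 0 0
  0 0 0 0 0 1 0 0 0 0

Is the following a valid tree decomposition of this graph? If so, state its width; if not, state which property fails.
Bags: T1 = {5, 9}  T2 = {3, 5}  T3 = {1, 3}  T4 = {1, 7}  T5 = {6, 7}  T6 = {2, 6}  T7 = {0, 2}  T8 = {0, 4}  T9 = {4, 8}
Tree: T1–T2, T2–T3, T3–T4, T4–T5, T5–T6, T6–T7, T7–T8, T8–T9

Yes; width 1.

Checking the three conditions: (i) the bags cover all of {0, 1, 2, 3, 4, 5, 6, 7, 8, 9}; (ii) for each edge, some bag contains both endpoints; (iii) the bags containing any fixed vertex form a subtree. All hold, so the decomposition is valid with width 2 − 1 = 1.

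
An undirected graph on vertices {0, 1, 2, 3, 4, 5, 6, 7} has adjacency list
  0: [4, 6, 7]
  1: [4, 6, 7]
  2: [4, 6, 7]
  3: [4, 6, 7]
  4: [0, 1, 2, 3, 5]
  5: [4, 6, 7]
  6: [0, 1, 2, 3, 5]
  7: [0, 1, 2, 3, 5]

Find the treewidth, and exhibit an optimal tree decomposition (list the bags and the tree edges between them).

Every bag has size at most 4, so the width is 4 − 1 = 3 and tw(G) ≤ 3. For the lower bound: the 4 vertex sets {3,4}, {1,6}, {7}, {5} are disjoint, each induces a connected subgraph, and every pair is joined by at least one edge of G. Contracting each set to a single vertex therefore yields K_{4} as a minor, and since treewidth is minor-monotone, tw(G) ≥ tw(K_{4}) = 3. Combining the bounds, tw(G) = 3.

Treewidth 3.
Bags: B1 = {3, 4, 6, 7}  B2 = {1, 4, 6, 7}  B3 = {4, 5, 6, 7}  B4 = {0, 4, 6, 7}  B5 = {2, 4, 6, 7}
Tree: B1–B2, B2–B3, B3–B4, B4–B5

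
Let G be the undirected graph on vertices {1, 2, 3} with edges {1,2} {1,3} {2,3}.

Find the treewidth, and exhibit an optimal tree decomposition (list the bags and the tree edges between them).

With just one bag of size 3, the width is 3 − 1 = 2, so tw(G) ≤ 2. On the other hand G contains the 3-clique {1, 2, 3}. A clique must lie in a single bag of any decomposition, so no decomposition can have width below 2. Hence tw(G) = 2 exactly.

Treewidth 2.
Bags: B1 = {1, 2, 3}
Tree: (single bag)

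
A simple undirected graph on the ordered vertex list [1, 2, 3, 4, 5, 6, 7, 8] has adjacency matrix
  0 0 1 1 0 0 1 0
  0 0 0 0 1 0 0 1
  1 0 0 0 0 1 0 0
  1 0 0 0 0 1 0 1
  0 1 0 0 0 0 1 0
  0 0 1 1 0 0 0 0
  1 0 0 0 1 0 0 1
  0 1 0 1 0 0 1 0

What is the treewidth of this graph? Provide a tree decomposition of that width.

Treewidth 2.
One such decomposition:
Bags: B1 = {2, 5, 8}  B2 = {5, 7, 8}  B3 = {4, 7, 8}  B4 = {1, 4, 7}  B5 = {1, 4, 6}  B6 = {1, 3, 6}
Tree: B1–B2, B2–B3, B3–B4, B4–B5, B5–B6

The largest bag has 3 vertices, giving width 2; this decomposition certifies tw(G) ≤ 2. For the lower bound, G contains the cycle 2–5–7–8–2, so G is not a forest; only forests have treewidth ≤ 1, hence tw(G) ≥ 2. Hence tw(G) = 2 exactly.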